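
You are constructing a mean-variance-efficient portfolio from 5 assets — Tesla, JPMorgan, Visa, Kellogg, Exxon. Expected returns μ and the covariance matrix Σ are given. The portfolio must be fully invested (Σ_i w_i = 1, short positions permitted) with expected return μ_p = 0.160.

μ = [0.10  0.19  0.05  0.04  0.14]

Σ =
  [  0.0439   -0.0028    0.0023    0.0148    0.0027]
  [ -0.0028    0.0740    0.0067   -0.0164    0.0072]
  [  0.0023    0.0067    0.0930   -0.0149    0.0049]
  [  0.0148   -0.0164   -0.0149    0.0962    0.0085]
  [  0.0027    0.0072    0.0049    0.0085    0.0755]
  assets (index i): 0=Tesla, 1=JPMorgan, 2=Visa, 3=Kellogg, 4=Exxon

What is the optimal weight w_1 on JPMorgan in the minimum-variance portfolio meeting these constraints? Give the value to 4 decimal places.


g=Σ⁻¹μ = [2.1909  2.5781  0.2902  0.4340  1.4624]
h=Σ⁻¹𝟙 = [18.9632  14.7757  10.4612  10.7984  9.2632]
a=μᵀg=0.945530  b=𝟙ᵀg=6.955550  c=𝟙ᵀh=64.261687  D=ac−b²=12.381676
λ₁=(c·0.160−b)/D = (64.261687·0.160−6.955550)/12.381676 = 0.268649
λ₂=(a−b·0.160)/D = (0.945530−6.955550·0.160)/12.381676 = -0.013517
w* = 0.268649·g + -0.013517·h:
  w_0 = 0.268649·2.1909 + -0.013517·18.9632 = 0.3323  (Tesla)
  w_1 = 0.268649·2.5781 + -0.013517·14.7757 = 0.4929  (JPMorgan)
  w_2 = 0.268649·0.2902 + -0.013517·10.4612 = -0.0634  (Visa)
  w_3 = 0.268649·0.4340 + -0.013517·10.7984 = -0.0294  (Kellogg)
  w_4 = 0.268649·1.4624 + -0.013517·9.2632 = 0.2677  (Exxon)
Σw_i=1.0000  μᵀw=0.1600
σ²=wᵀΣw=λ₁·μ_p+λ₂ = 0.268649·0.160 + -0.013517 = 0.029467 ≈ 0.0295

0.4929


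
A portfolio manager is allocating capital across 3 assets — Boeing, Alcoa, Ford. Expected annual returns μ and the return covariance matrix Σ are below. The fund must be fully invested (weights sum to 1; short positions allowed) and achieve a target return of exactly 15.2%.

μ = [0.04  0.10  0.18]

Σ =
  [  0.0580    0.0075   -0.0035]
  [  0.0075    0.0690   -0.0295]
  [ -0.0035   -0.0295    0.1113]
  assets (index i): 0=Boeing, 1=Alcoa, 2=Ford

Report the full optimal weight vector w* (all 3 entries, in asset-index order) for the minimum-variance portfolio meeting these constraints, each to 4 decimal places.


-0.1010  0.5267  0.5743

g=Σ⁻¹μ = [0.5210  2.3583  2.2587]
h=Σ⁻¹𝟙 = [15.6609  18.9948  14.5118]
a=μᵀg=0.663240  b=𝟙ᵀg=5.138031  c=𝟙ᵀh=49.167421  D=ac−b²=6.210416
λ₁=(c·0.152−b)/D = (49.167421·0.152−5.138031)/6.210416 = 0.376048
λ₂=(a−b·0.152)/D = (0.663240−5.138031·0.152)/6.210416 = -0.018959
w* = 0.376048·g + -0.018959·h:
  w_0 = 0.376048·0.5210 + -0.018959·15.6609 = -0.1010  (Boeing)
  w_1 = 0.376048·2.3583 + -0.018959·18.9948 = 0.5267  (Alcoa)
  w_2 = 0.376048·2.2587 + -0.018959·14.5118 = 0.5743  (Ford)
Σw_i=1.0000  μᵀw=0.1520
σ²=wᵀΣw=λ₁·μ_p+λ₂ = 0.376048·0.152 + -0.018959 = 0.038201 ≈ 0.0382


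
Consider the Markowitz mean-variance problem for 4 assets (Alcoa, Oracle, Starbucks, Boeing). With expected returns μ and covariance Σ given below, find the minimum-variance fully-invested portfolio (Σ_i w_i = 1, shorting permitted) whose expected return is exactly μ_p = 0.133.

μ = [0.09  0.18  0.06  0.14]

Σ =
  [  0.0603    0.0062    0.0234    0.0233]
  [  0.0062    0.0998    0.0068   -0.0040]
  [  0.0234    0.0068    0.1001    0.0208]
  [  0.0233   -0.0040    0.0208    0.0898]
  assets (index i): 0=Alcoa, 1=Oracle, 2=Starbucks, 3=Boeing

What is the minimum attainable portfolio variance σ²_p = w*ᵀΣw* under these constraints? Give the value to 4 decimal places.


u=Σ⁻¹μ = [0.7468  1.8151  0.0011  1.4458]
v=Σ⁻¹𝟙 = [10.6507  9.3004  5.2976  7.5596]
a=μᵀu=0.596413  b=𝟙ᵀu=4.008831  c=𝟙ᵀv=32.808274  D=ac−b²=3.496540
λ₁=(c·0.133−b)/D = (32.808274·0.133−4.008831)/3.496540 = 0.101434
λ₂=(a−b·0.133)/D = (0.596413−4.008831·0.133)/3.496540 = 0.018086
w* = 0.101434·u + 0.018086·v:
  w_0 = 0.101434·0.7468 + 0.018086·10.6507 = 0.2684  (Alcoa)
  w_1 = 0.101434·1.8151 + 0.018086·9.3004 = 0.3523  (Oracle)
  w_2 = 0.101434·0.0011 + 0.018086·5.2976 = 0.0959  (Starbucks)
  w_3 = 0.101434·1.4458 + 0.018086·7.5596 = 0.2834  (Boeing)
Σw_i=1.0000  μᵀw=0.1330
σ²=wᵀΣw=λ₁·μ_p+λ₂ = 0.101434·0.133 + 0.018086 = 0.031577 ≈ 0.0316

0.0316


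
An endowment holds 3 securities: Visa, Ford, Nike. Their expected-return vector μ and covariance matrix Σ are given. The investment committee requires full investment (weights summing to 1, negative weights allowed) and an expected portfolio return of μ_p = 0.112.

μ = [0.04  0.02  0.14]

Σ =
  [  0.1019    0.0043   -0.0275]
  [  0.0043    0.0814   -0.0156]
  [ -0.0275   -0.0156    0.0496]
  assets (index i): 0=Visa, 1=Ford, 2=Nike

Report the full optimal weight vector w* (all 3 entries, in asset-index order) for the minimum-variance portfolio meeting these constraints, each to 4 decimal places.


0.2011  0.0657  0.7331

g=Σ⁻¹μ = [1.4034  0.9169  3.8890]
h=Σ⁻¹𝟙 = [18.8549  18.2567  36.3572]
a=μᵀg=0.618941  b=𝟙ᵀg=6.209335  c=𝟙ᵀh=73.468804  D=ac−b²=6.916993
λ₁=(c·0.112−b)/D = (73.468804·0.112−6.209335)/6.916993 = 0.291915
λ₂=(a−b·0.112)/D = (0.618941−6.209335·0.112)/6.916993 = -0.011060
w* = 0.291915·g + -0.011060·h:
  w_0 = 0.291915·1.4034 + -0.011060·18.8549 = 0.2011  (Visa)
  w_1 = 0.291915·0.9169 + -0.011060·18.2567 = 0.0657  (Ford)
  w_2 = 0.291915·3.8890 + -0.011060·36.3572 = 0.7331  (Nike)
Σw_i=1.0000  μᵀw=0.1120
σ²=wᵀΣw=λ₁·μ_p+λ₂ = 0.291915·0.112 + -0.011060 = 0.021634 ≈ 0.0216


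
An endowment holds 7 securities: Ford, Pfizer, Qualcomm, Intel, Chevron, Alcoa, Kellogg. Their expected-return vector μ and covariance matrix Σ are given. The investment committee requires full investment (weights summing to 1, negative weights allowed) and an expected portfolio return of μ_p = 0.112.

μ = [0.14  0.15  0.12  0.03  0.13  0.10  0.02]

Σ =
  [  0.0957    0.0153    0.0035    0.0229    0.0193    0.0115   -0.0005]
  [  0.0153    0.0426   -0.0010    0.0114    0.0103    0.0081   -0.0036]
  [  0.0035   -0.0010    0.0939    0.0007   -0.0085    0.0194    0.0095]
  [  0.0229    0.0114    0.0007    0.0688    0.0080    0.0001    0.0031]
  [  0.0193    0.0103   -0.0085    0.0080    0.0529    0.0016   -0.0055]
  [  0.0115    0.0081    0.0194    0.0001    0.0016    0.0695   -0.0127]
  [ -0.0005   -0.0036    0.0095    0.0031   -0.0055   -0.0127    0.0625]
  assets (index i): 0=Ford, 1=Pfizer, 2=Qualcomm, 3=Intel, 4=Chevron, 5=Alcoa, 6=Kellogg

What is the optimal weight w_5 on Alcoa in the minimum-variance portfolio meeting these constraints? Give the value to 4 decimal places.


0.1281

x=Σ⁻¹μ = [0.5880  2.9111  1.2565  -0.5180  2.0021  0.7251  0.6506]
y=Σ⁻¹𝟙 = [0.5508  16.0757  7.5089  8.7213  17.0900  13.5042  19.6044]
a=μᵀx=1.000015  b=𝟙ᵀx=7.615379  c=𝟙ᵀy=83.055266  D=ac−b²=25.062540
λ₁=(c·0.112−b)/D = (83.055266·0.112−7.615379)/25.062540 = 0.067304
λ₂=(a−b·0.112)/D = (1.000015−7.615379·0.112)/25.062540 = 0.005869
w* = 0.067304·x + 0.005869·y:
  w_0 = 0.067304·0.5880 + 0.005869·0.5508 = 0.0428  (Ford)
  w_1 = 0.067304·2.9111 + 0.005869·16.0757 = 0.2903  (Pfizer)
  w_2 = 0.067304·1.2565 + 0.005869·7.5089 = 0.1286  (Qualcomm)
  w_3 = 0.067304·-0.5180 + 0.005869·8.7213 = 0.0163  (Intel)
  w_4 = 0.067304·2.0021 + 0.005869·17.0900 = 0.2350  (Chevron)
  w_5 = 0.067304·0.7251 + 0.005869·13.5042 = 0.1281  (Alcoa)
  w_6 = 0.067304·0.6506 + 0.005869·19.6044 = 0.1588  (Kellogg)
Σw_i=1.0000  μᵀw=0.1120
σ²=wᵀΣw=λ₁·μ_p+λ₂ = 0.067304·0.112 + 0.005869 = 0.013407 ≈ 0.0134


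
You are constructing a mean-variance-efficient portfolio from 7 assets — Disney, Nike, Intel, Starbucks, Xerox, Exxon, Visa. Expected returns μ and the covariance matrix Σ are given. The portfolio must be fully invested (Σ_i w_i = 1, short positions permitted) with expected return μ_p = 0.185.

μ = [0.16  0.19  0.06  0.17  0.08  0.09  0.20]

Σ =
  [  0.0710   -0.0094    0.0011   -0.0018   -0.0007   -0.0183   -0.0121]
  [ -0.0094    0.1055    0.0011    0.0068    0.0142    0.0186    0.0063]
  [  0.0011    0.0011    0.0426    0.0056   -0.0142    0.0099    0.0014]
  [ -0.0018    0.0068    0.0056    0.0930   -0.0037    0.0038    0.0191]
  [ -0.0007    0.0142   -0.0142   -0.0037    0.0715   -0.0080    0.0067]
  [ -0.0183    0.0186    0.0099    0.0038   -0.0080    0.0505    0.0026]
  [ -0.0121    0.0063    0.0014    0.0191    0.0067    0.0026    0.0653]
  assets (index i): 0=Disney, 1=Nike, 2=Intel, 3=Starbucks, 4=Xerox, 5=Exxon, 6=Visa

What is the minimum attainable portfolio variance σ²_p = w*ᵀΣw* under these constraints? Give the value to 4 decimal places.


0.0202

p=Σ⁻¹μ = [3.5830  1.2929  0.8570  1.0689  1.1011  2.3726  3.0635]
q=Σ⁻¹𝟙 = [23.2261  3.0454  22.3633  6.5589  19.8437  24.6467  13.9086]
a=μᵀp=1.966389  b=𝟙ᵀp=13.339036  c=𝟙ᵀq=113.592770  D=ac−b²=45.437717
λ₁=(c·0.185−b)/D = (113.592770·0.185−13.339036)/45.437717 = 0.168926
λ₂=(a−b·0.185)/D = (1.966389−13.339036·0.185)/45.437717 = -0.011033
w* = 0.168926·p + -0.011033·q:
  w_0 = 0.168926·3.5830 + -0.011033·23.2261 = 0.3490  (Disney)
  w_1 = 0.168926·1.2929 + -0.011033·3.0454 = 0.1848  (Nike)
  w_2 = 0.168926·0.8570 + -0.011033·22.3633 = -0.1020  (Intel)
  w_3 = 0.168926·1.0689 + -0.011033·6.5589 = 0.1082  (Starbucks)
  w_4 = 0.168926·1.1011 + -0.011033·19.8437 = -0.0329  (Xerox)
  w_5 = 0.168926·2.3726 + -0.011033·24.6467 = 0.1289  (Exxon)
  w_6 = 0.168926·3.0635 + -0.011033·13.9086 = 0.3641  (Visa)
Σw_i=1.0000  μᵀw=0.1850
σ²=wᵀΣw=λ₁·μ_p+λ₂ = 0.168926·0.185 + -0.011033 = 0.020218 ≈ 0.0202


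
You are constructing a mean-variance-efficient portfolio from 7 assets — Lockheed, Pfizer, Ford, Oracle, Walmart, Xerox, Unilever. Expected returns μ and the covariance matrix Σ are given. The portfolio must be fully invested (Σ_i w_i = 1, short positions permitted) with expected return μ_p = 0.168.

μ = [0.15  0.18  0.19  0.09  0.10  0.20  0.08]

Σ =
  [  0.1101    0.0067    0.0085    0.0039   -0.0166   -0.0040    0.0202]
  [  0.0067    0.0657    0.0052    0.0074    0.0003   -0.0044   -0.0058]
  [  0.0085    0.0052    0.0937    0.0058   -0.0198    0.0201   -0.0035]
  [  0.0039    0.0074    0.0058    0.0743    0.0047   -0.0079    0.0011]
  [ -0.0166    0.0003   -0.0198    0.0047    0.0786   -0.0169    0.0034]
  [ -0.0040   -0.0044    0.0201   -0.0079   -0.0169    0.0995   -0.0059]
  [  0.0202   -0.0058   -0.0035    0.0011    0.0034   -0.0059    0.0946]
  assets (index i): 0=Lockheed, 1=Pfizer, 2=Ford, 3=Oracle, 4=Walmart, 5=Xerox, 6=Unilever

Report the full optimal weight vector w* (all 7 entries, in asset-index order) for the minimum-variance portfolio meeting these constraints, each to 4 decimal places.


x=Σ⁻¹μ = [1.3350  2.5917  1.7464  0.8322  2.4035  2.3493  0.8346]
y=Σ⁻¹𝟙 = [8.5758  14.0471  9.8509  10.9574  18.8159  13.6859  10.0152]
a=μᵀx=1.850449  b=𝟙ᵀx=12.092689  c=𝟙ᵀy=85.948345  D=ac−b²=12.809883
λ₁=(c·0.168−b)/D = (85.948345·0.168−12.092689)/12.809883 = 0.183189
λ₂=(a−b·0.168)/D = (1.850449−12.092689·0.168)/12.809883 = -0.014139
w* = 0.183189·x + -0.014139·y:
  w_0 = 0.183189·1.3350 + -0.014139·8.5758 = 0.1233  (Lockheed)
  w_1 = 0.183189·2.5917 + -0.014139·14.0471 = 0.2761  (Pfizer)
  w_2 = 0.183189·1.7464 + -0.014139·9.8509 = 0.1806  (Ford)
  w_3 = 0.183189·0.8322 + -0.014139·10.9574 = -0.0025  (Oracle)
  w_4 = 0.183189·2.4035 + -0.014139·18.8159 = 0.1743  (Walmart)
  w_5 = 0.183189·2.3493 + -0.014139·13.6859 = 0.2369  (Xerox)
  w_6 = 0.183189·0.8346 + -0.014139·10.0152 = 0.0113  (Unilever)
Σw_i=1.0000  μᵀw=0.1680
σ²=wᵀΣw=λ₁·μ_p+λ₂ = 0.183189·0.168 + -0.014139 = 0.016636 ≈ 0.0166

0.1233  0.2761  0.1806  -0.0025  0.1743  0.2369  0.0113


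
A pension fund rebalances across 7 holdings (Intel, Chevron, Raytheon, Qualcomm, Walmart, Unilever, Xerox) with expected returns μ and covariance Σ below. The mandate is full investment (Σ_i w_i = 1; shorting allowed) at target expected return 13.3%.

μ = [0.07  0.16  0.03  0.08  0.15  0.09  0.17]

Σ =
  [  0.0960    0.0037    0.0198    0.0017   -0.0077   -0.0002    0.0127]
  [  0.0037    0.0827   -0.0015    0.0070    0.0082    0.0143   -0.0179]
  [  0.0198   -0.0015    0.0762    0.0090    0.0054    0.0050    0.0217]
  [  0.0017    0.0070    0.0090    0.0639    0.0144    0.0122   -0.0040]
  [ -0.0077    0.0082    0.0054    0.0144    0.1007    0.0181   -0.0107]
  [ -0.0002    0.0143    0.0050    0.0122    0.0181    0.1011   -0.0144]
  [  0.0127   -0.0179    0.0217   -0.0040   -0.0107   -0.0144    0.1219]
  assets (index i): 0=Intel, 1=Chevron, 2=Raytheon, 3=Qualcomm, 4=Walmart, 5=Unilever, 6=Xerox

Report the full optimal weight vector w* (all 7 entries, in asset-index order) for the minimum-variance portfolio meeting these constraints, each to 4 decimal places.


u=Σ⁻¹μ = [0.5979  2.0153  -0.5003  0.7861  1.3897  0.5625  1.9315]
v=Σ⁻¹𝟙 = [7.8344  11.1188  6.2666  10.9632  7.5427  6.7355  9.7219]
a=μᵀu=0.999629  b=𝟙ᵀu=6.782788  c=𝟙ᵀv=60.183075  D=ac−b²=14.154515
λ₁=(c·0.133−b)/D = (60.183075·0.133−6.782788)/14.154515 = 0.086302
λ₂=(a−b·0.133)/D = (0.999629−6.782788·0.133)/14.154515 = 0.006890
w* = 0.086302·u + 0.006890·v:
  w_0 = 0.086302·0.5979 + 0.006890·7.8344 = 0.1056  (Intel)
  w_1 = 0.086302·2.0153 + 0.006890·11.1188 = 0.2505  (Chevron)
  w_2 = 0.086302·-0.5003 + 0.006890·6.2666 = -0.0000  (Raytheon)
  w_3 = 0.086302·0.7861 + 0.006890·10.9632 = 0.1434  (Qualcomm)
  w_4 = 0.086302·1.3897 + 0.006890·7.5427 = 0.1719  (Walmart)
  w_5 = 0.086302·0.5625 + 0.006890·6.7355 = 0.0950  (Unilever)
  w_6 = 0.086302·1.9315 + 0.006890·9.7219 = 0.2337  (Xerox)
Σw_i=1.0000  μᵀw=0.1330
σ²=wᵀΣw=λ₁·μ_p+λ₂ = 0.086302·0.133 + 0.006890 = 0.018368 ≈ 0.0184

0.1056  0.2505  -0.0000  0.1434  0.1719  0.0950  0.2337


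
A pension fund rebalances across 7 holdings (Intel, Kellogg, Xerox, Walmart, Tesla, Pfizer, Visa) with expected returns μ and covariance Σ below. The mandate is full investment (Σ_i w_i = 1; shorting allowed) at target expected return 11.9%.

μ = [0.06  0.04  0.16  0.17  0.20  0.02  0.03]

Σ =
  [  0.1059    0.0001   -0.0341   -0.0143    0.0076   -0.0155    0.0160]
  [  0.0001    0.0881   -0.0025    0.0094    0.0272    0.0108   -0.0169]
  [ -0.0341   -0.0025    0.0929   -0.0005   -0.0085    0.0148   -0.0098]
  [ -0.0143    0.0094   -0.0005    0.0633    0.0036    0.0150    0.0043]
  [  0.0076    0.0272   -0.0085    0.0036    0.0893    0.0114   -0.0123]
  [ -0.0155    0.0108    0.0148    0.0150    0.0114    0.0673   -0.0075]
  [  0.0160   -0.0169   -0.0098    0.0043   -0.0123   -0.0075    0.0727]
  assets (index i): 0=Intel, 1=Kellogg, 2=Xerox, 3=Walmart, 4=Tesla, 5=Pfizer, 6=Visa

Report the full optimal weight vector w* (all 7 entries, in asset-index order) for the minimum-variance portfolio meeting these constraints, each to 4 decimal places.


0.1644  0.0608  0.2228  0.2078  0.1522  0.0468  0.1451

u=Σ⁻¹μ = [1.4592  -0.3770  2.7089  3.1441  2.5572  -0.9785  0.5147]
v=Σ⁻¹𝟙 = [15.3164  9.4953  17.6960  13.9159  9.1323  10.1892  16.7502]
a=μᵀu=1.547705  b=𝟙ᵀu=9.028610  c=𝟙ᵀv=92.495281  D=ac−b²=61.639607
λ₁=(c·0.119−b)/D = (92.495281·0.119−9.028610)/61.639607 = 0.032095
λ₂=(a−b·0.119)/D = (1.547705−9.028610·0.119)/61.639607 = 0.007679
w* = 0.032095·u + 0.007679·v:
  w_0 = 0.032095·1.4592 + 0.007679·15.3164 = 0.1644  (Intel)
  w_1 = 0.032095·-0.3770 + 0.007679·9.4953 = 0.0608  (Kellogg)
  w_2 = 0.032095·2.7089 + 0.007679·17.6960 = 0.2228  (Xerox)
  w_3 = 0.032095·3.1441 + 0.007679·13.9159 = 0.2078  (Walmart)
  w_4 = 0.032095·2.5572 + 0.007679·9.1323 = 0.1522  (Tesla)
  w_5 = 0.032095·-0.9785 + 0.007679·10.1892 = 0.0468  (Pfizer)
  w_6 = 0.032095·0.5147 + 0.007679·16.7502 = 0.1451  (Visa)
Σw_i=1.0000  μᵀw=0.1190
σ²=wᵀΣw=λ₁·μ_p+λ₂ = 0.032095·0.119 + 0.007679 = 0.011498 ≈ 0.0115


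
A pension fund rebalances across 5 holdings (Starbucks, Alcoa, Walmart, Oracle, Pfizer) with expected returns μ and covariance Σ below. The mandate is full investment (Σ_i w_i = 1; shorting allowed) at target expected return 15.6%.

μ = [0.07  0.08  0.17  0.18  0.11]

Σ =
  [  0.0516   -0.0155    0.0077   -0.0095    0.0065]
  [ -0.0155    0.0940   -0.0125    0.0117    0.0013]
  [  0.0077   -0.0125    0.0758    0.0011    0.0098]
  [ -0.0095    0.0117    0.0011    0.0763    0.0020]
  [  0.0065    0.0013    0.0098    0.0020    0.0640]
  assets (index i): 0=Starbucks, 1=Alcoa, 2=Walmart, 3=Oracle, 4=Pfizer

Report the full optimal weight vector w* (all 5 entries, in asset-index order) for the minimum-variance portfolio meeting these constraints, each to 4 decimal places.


u=Σ⁻¹μ = [1.6632  1.0942  2.0733  2.3387  1.1370]
v=Σ⁻¹𝟙 = [22.9989  14.1625  11.6008  13.3475  10.8080]
a=μᵀu=1.102464  b=𝟙ᵀu=8.306480  c=𝟙ᵀv=72.917649  D=ac−b²=11.391505
λ₁=(c·0.156−b)/D = (72.917649·0.156−8.306480)/11.391505 = 0.269383
λ₂=(a−b·0.156)/D = (1.102464−8.306480·0.156)/11.391505 = -0.016973
w* = 0.269383·u + -0.016973·v:
  w_0 = 0.269383·1.6632 + -0.016973·22.9989 = 0.0577  (Starbucks)
  w_1 = 0.269383·1.0942 + -0.016973·14.1625 = 0.0544  (Alcoa)
  w_2 = 0.269383·2.0733 + -0.016973·11.6008 = 0.3616  (Walmart)
  w_3 = 0.269383·2.3387 + -0.016973·13.3475 = 0.4035  (Oracle)
  w_4 = 0.269383·1.1370 + -0.016973·10.8080 = 0.1229  (Pfizer)
Σw_i=1.0000  μᵀw=0.1560
σ²=wᵀΣw=λ₁·μ_p+λ₂ = 0.269383·0.156 + -0.016973 = 0.025051 ≈ 0.0251

0.0577  0.0544  0.3616  0.4035  0.1229


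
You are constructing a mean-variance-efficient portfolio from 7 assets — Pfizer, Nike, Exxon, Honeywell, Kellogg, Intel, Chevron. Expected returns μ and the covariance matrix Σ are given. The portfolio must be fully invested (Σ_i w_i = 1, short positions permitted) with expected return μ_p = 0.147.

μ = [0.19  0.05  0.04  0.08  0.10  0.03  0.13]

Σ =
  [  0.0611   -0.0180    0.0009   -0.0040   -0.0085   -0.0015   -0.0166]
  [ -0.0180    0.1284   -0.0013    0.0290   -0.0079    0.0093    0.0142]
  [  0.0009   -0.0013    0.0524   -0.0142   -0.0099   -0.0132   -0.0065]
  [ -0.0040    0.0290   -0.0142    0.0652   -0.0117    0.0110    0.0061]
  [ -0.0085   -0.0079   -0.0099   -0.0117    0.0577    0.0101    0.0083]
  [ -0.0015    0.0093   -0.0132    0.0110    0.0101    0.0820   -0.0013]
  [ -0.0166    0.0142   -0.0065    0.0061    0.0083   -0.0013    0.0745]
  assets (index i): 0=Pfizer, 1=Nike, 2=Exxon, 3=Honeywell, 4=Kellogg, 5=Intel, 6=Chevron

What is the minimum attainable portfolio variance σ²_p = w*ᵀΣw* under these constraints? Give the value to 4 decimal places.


g=Σ⁻¹μ = [4.3860  0.4778  2.1110  2.0119  2.8531  0.1474  2.3353]
h=Σ⁻¹𝟙 = [27.9265  5.7669  35.5932  23.9459  28.8231  11.2835  16.6767]
a=μᵀg=1.695955  b=𝟙ᵀg=14.322567  c=𝟙ᵀh=150.015866  D=ac−b²=49.284205
λ₁=(c·0.147−b)/D = (150.015866·0.147−14.322567)/49.284205 = 0.156841
λ₂=(a−b·0.147)/D = (1.695955−14.322567·0.147)/49.284205 = -0.008308
w* = 0.156841·g + -0.008308·h:
  w_0 = 0.156841·4.3860 + -0.008308·27.9265 = 0.4559  (Pfizer)
  w_1 = 0.156841·0.4778 + -0.008308·5.7669 = 0.0270  (Nike)
  w_2 = 0.156841·2.1110 + -0.008308·35.5932 = 0.0354  (Exxon)
  w_3 = 0.156841·2.0119 + -0.008308·23.9459 = 0.1166  (Honeywell)
  w_4 = 0.156841·2.8531 + -0.008308·28.8231 = 0.2080  (Kellogg)
  w_5 = 0.156841·0.1474 + -0.008308·11.2835 = -0.0706  (Intel)
  w_6 = 0.156841·2.3353 + -0.008308·16.6767 = 0.2277  (Chevron)
Σw_i=1.0000  μᵀw=0.1470
σ²=wᵀΣw=λ₁·μ_p+λ₂ = 0.156841·0.147 + -0.008308 = 0.014747 ≈ 0.0147

0.0147


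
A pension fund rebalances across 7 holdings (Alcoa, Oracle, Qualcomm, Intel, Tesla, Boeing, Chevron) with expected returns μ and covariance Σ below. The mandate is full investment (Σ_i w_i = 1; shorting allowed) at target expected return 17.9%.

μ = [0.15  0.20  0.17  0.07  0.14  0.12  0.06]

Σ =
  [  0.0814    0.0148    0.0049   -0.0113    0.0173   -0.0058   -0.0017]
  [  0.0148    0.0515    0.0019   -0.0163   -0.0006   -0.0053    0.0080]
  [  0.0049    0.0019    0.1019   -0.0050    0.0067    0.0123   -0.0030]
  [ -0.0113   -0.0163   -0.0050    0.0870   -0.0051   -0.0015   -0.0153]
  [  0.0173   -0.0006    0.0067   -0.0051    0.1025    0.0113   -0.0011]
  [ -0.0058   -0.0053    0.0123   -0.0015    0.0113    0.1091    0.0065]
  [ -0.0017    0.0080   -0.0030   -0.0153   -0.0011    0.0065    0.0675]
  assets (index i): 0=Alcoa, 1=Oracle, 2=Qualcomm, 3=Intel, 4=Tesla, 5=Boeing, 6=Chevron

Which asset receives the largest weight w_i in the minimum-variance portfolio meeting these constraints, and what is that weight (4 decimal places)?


p=Σ⁻¹μ = [1.1484  4.1340  1.4623  2.0483  1.0951  1.0597  0.8729]
q=Σ⁻¹𝟙 = [10.0645  21.0854  8.9557  20.8682  7.9162  8.1674  17.0400]
a=μᵀp=1.723890  b=𝟙ᵀp=11.820756  c=𝟙ᵀq=94.097391  D=ac−b²=22.483291
λ₁=(c·0.179−b)/D = (94.097391·0.179−11.820756)/22.483291 = 0.223396
λ₂=(a−b·0.179)/D = (1.723890−11.820756·0.179)/22.483291 = -0.017436
w* = 0.223396·p + -0.017436·q:
  w_0 = 0.223396·1.1484 + -0.017436·10.0645 = 0.0811  (Alcoa)
  w_1 = 0.223396·4.1340 + -0.017436·21.0854 = 0.5559  (Oracle)
  w_2 = 0.223396·1.4623 + -0.017436·8.9557 = 0.1705  (Qualcomm)
  w_3 = 0.223396·2.0483 + -0.017436·20.8682 = 0.0937  (Intel)
  w_4 = 0.223396·1.0951 + -0.017436·7.9162 = 0.1066  (Tesla)
  w_5 = 0.223396·1.0597 + -0.017436·8.1674 = 0.0943  (Boeing)
  w_6 = 0.223396·0.8729 + -0.017436·17.0400 = -0.1021  (Chevron)
Σw_i=1.0000  μᵀw=0.1790
σ²=wᵀΣw=λ₁·μ_p+λ₂ = 0.223396·0.179 + -0.017436 = 0.022552 ≈ 0.0226

Oracle (0.5559)


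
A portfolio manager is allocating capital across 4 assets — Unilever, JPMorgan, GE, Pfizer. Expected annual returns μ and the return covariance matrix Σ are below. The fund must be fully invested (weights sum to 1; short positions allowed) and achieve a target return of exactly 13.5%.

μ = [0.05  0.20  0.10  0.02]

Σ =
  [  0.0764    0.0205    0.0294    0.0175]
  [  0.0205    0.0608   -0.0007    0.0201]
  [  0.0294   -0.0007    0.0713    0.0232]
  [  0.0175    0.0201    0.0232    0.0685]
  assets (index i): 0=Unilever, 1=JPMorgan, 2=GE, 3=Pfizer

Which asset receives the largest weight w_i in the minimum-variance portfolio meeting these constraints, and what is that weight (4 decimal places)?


JPMorgan (0.4736)

p=Σ⁻¹μ = [-1.0239  4.1423  2.3385  -1.4539]
q=Σ⁻¹𝟙 = [4.1335  13.1418  10.4496  6.1472]
a=μᵀp=0.982029  b=𝟙ᵀp=4.002938  c=𝟙ᵀq=33.872097  D=ac−b²=17.239886
λ₁=(c·0.135−b)/D = (33.872097·0.135−4.002938)/17.239886 = 0.033051
λ₂=(a−b·0.135)/D = (0.982029−4.002938·0.135)/17.239886 = 0.025617
w* = 0.033051·p + 0.025617·q:
  w_0 = 0.033051·-1.0239 + 0.025617·4.1335 = 0.0720  (Unilever)
  w_1 = 0.033051·4.1423 + 0.025617·13.1418 = 0.4736  (JPMorgan)
  w_2 = 0.033051·2.3385 + 0.025617·10.4496 = 0.3450  (GE)
  w_3 = 0.033051·-1.4539 + 0.025617·6.1472 = 0.1094  (Pfizer)
Σw_i=1.0000  μᵀw=0.1350
σ²=wᵀΣw=λ₁·μ_p+λ₂ = 0.033051·0.135 + 0.025617 = 0.030079 ≈ 0.0301


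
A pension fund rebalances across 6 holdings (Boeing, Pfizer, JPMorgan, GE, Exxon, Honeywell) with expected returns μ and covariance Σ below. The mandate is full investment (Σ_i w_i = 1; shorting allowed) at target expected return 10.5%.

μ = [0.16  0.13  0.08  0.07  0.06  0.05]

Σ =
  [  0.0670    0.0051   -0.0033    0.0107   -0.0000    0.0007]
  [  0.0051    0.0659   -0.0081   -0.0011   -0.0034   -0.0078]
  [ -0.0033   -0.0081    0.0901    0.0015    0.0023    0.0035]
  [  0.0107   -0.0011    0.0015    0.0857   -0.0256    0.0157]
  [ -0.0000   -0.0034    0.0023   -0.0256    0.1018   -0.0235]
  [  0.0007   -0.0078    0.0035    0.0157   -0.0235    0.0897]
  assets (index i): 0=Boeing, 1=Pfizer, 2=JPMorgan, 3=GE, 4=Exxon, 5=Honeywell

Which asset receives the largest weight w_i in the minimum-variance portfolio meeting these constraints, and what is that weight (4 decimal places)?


Pfizer (0.2555)

p=Σ⁻¹μ = [2.1608  2.0995  1.0867  0.7038  1.0012  0.8198]
q=Σ⁻¹𝟙 = [11.9561  18.4924  12.0079  12.5428  16.6382  14.3581]
a=μᵀp=0.855924  b=𝟙ᵀp=7.871796  c=𝟙ᵀq=85.995314  D=ac−b²=11.640290
λ₁=(c·0.105−b)/D = (85.995314·0.105−7.871796)/11.640290 = 0.099457
λ₂=(a−b·0.105)/D = (0.855924−7.871796·0.105)/11.640290 = 0.002524
w* = 0.099457·p + 0.002524·q:
  w_0 = 0.099457·2.1608 + 0.002524·11.9561 = 0.2451  (Boeing)
  w_1 = 0.099457·2.0995 + 0.002524·18.4924 = 0.2555  (Pfizer)
  w_2 = 0.099457·1.0867 + 0.002524·12.0079 = 0.1384  (JPMorgan)
  w_3 = 0.099457·0.7038 + 0.002524·12.5428 = 0.1017  (GE)
  w_4 = 0.099457·1.0012 + 0.002524·16.6382 = 0.1416  (Exxon)
  w_5 = 0.099457·0.8198 + 0.002524·14.3581 = 0.1178  (Honeywell)
Σw_i=1.0000  μᵀw=0.1050
σ²=wᵀΣw=λ₁·μ_p+λ₂ = 0.099457·0.105 + 0.002524 = 0.012967 ≈ 0.0130


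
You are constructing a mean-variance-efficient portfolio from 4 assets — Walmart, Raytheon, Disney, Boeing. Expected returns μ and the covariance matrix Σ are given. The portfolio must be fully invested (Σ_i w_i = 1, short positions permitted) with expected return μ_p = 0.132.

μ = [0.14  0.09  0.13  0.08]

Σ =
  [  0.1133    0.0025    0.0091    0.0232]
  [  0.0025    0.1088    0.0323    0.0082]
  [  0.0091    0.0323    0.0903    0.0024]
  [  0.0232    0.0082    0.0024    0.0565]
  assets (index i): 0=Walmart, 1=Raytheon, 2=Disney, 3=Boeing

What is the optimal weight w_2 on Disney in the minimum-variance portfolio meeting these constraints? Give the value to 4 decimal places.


p=Σ⁻¹μ = [0.9433  0.3850  1.1824  0.9225]
q=Σ⁻¹𝟙 = [5.0854  5.5530  8.1912  14.4571]
a=μᵀp=0.394217  b=𝟙ᵀp=3.433143  c=𝟙ᵀq=33.286638  D=ac−b²=1.335699
λ₁=(c·0.132−b)/D = (33.286638·0.132−3.433143)/1.335699 = 0.719244
λ₂=(a−b·0.132)/D = (0.394217−3.433143·0.132)/1.335699 = -0.044140
w* = 0.719244·p + -0.044140·q:
  w_0 = 0.719244·0.9433 + -0.044140·5.0854 = 0.4540  (Walmart)
  w_1 = 0.719244·0.3850 + -0.044140·5.5530 = 0.0318  (Raytheon)
  w_2 = 0.719244·1.1824 + -0.044140·8.1912 = 0.4888  (Disney)
  w_3 = 0.719244·0.9225 + -0.044140·14.4571 = 0.0254  (Boeing)
Σw_i=1.0000  μᵀw=0.1320
σ²=wᵀΣw=λ₁·μ_p+λ₂ = 0.719244·0.132 + -0.044140 = 0.050800 ≈ 0.0508

0.4888


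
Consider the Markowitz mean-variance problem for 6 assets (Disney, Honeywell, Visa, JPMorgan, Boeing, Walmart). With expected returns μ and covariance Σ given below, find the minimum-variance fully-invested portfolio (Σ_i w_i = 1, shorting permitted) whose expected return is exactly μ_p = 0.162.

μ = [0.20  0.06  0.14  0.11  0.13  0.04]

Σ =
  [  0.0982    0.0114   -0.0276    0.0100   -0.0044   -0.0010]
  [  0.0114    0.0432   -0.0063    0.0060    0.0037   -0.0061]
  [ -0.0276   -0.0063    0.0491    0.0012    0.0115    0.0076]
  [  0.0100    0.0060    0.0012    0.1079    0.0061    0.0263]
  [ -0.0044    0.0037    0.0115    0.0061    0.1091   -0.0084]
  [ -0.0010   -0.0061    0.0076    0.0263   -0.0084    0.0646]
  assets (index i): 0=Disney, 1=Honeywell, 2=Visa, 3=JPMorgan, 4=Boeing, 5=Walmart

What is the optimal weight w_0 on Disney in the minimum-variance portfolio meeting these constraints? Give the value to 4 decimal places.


0.3709

x=Σ⁻¹μ = [3.1729  1.0910  4.5609  0.5417  0.7804  0.1157]
y=Σ⁻¹𝟙 = [15.5403  24.3443  28.2545  2.1761  7.0004  14.7195]
a=μᵀx=1.504228  b=𝟙ᵀx=10.262566  c=𝟙ᵀy=92.035188  D=ac−b²=33.121641
λ₁=(c·0.162−b)/D = (92.035188·0.162−10.262566)/33.121641 = 0.140305
λ₂=(a−b·0.162)/D = (1.504228−10.262566·0.162)/33.121641 = -0.004780
w* = 0.140305·x + -0.004780·y:
  w_0 = 0.140305·3.1729 + -0.004780·15.5403 = 0.3709  (Disney)
  w_1 = 0.140305·1.0910 + -0.004780·24.3443 = 0.0367  (Honeywell)
  w_2 = 0.140305·4.5609 + -0.004780·28.2545 = 0.5049  (Visa)
  w_3 = 0.140305·0.5417 + -0.004780·2.1761 = 0.0656  (JPMorgan)
  w_4 = 0.140305·0.7804 + -0.004780·7.0004 = 0.0760  (Boeing)
  w_5 = 0.140305·0.1157 + -0.004780·14.7195 = -0.0541  (Walmart)
Σw_i=1.0000  μᵀw=0.1620
σ²=wᵀΣw=λ₁·μ_p+λ₂ = 0.140305·0.162 + -0.004780 = 0.017950 ≈ 0.0179


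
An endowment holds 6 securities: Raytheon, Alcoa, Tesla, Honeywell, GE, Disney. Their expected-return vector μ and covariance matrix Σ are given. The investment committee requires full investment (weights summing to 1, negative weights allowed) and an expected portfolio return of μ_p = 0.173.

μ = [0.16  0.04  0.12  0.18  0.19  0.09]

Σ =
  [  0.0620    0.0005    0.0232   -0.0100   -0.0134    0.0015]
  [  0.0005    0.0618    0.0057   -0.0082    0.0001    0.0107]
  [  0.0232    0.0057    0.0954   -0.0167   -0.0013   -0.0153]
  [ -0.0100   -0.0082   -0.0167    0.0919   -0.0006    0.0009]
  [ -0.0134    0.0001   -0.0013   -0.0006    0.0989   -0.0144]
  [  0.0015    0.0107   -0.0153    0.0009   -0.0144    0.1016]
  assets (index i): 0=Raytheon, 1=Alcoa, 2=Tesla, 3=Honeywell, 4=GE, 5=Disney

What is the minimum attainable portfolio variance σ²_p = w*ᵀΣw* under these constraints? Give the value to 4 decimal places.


g=Σ⁻¹μ = [3.0752  0.6281  1.1630  2.5647  2.5557  1.2889]
h=Σ⁻¹𝟙 = [17.6331  15.2303  10.1044  15.9775  14.3739  11.3955]
a=μᵀg=1.719950  b=𝟙ᵀg=11.275635  c=𝟙ᵀh=84.714820  D=ac−b²=18.565340
λ₁=(c·0.173−b)/D = (84.714820·0.173−11.275635)/18.565340 = 0.182061
λ₂=(a−b·0.173)/D = (1.719950−11.275635·0.173)/18.565340 = -0.012428
w* = 0.182061·g + -0.012428·h:
  w_0 = 0.182061·3.0752 + -0.012428·17.6331 = 0.3407  (Raytheon)
  w_1 = 0.182061·0.6281 + -0.012428·15.2303 = -0.0749  (Alcoa)
  w_2 = 0.182061·1.1630 + -0.012428·10.1044 = 0.0862  (Tesla)
  w_3 = 0.182061·2.5647 + -0.012428·15.9775 = 0.2684  (Honeywell)
  w_4 = 0.182061·2.5557 + -0.012428·14.3739 = 0.2866  (GE)
  w_5 = 0.182061·1.2889 + -0.012428·11.3955 = 0.0930  (Disney)
Σw_i=1.0000  μᵀw=0.1730
σ²=wᵀΣw=λ₁·μ_p+λ₂ = 0.182061·0.173 + -0.012428 = 0.019068 ≈ 0.0191

0.0191


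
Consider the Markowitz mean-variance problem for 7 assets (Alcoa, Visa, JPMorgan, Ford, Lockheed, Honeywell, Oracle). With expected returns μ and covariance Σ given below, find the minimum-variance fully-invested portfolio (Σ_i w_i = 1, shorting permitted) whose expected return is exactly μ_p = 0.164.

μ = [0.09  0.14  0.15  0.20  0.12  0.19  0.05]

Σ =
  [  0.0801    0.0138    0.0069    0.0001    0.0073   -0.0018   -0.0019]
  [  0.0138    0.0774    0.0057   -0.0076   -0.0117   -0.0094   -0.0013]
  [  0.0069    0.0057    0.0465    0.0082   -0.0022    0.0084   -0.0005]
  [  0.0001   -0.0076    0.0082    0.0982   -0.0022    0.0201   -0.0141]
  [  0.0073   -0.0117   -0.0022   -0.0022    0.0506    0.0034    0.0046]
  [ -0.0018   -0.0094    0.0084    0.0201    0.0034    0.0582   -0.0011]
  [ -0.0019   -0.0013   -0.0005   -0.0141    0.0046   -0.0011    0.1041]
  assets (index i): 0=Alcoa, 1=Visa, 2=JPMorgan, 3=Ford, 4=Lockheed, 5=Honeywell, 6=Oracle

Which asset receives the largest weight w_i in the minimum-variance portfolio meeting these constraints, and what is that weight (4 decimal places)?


Honeywell (0.2724)

g=Σ⁻¹μ = [0.3112  2.5108  2.2453  1.6631  2.8410  2.6277  0.6556]
h=Σ⁻¹𝟙 = [6.8391  16.5991  15.5038  9.3915  21.8374  13.5155  10.4626]
a=μᵀg=1.921916  b=𝟙ᵀg=12.854825  c=𝟙ᵀh=94.149014  D=ac−b²=15.700030
λ₁=(c·0.164−b)/D = (94.149014·0.164−12.854825)/15.700030 = 0.164688
λ₂=(a−b·0.164)/D = (1.921916−12.854825·0.164)/15.700030 = -0.011865
w* = 0.164688·g + -0.011865·h:
  w_0 = 0.164688·0.3112 + -0.011865·6.8391 = -0.0299  (Alcoa)
  w_1 = 0.164688·2.5108 + -0.011865·16.5991 = 0.2166  (Visa)
  w_2 = 0.164688·2.2453 + -0.011865·15.5038 = 0.1858  (JPMorgan)
  w_3 = 0.164688·1.6631 + -0.011865·9.3915 = 0.1625  (Ford)
  w_4 = 0.164688·2.8410 + -0.011865·21.8374 = 0.2088  (Lockheed)
  w_5 = 0.164688·2.6277 + -0.011865·13.5155 = 0.2724  (Honeywell)
  w_6 = 0.164688·0.6556 + -0.011865·10.4626 = -0.0162  (Oracle)
Σw_i=1.0000  μᵀw=0.1640
σ²=wᵀΣw=λ₁·μ_p+λ₂ = 0.164688·0.164 + -0.011865 = 0.015144 ≈ 0.0151


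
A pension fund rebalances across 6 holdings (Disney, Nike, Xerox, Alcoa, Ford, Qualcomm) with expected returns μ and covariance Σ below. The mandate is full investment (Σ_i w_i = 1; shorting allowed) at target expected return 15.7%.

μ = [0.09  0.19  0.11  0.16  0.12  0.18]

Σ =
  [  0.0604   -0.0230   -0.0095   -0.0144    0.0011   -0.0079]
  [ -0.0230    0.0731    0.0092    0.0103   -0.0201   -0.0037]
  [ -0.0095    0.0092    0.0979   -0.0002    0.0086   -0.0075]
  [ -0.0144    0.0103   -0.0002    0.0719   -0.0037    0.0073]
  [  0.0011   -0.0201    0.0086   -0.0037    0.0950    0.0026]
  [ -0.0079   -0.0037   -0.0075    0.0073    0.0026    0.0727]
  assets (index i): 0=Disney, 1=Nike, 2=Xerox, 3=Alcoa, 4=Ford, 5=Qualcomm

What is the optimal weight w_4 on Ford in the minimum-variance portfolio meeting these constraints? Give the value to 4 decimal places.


0.1106

g=Σ⁻¹μ = [4.1420  4.1290  1.1943  2.2684  1.9880  2.9605]
h=Σ⁻¹𝟙 = [33.9555  25.6321  11.2054  16.0190  14.6795  17.7720]
a=μᵀg=2.423058  b=𝟙ᵀg=16.682233  c=𝟙ᵀh=119.263563  D=ac−b²=10.685642
λ₁=(c·0.157−b)/D = (119.263563·0.157−16.682233)/10.685642 = 0.191111
λ₂=(a−b·0.157)/D = (2.423058−16.682233·0.157)/10.685642 = -0.018347
w* = 0.191111·g + -0.018347·h:
  w_0 = 0.191111·4.1420 + -0.018347·33.9555 = 0.1686  (Disney)
  w_1 = 0.191111·4.1290 + -0.018347·25.6321 = 0.3188  (Nike)
  w_2 = 0.191111·1.1943 + -0.018347·11.2054 = 0.0227  (Xerox)
  w_3 = 0.191111·2.2684 + -0.018347·16.0190 = 0.1396  (Alcoa)
  w_4 = 0.191111·1.9880 + -0.018347·14.6795 = 0.1106  (Ford)
  w_5 = 0.191111·2.9605 + -0.018347·17.7720 = 0.2397  (Qualcomm)
Σw_i=1.0000  μᵀw=0.1570
σ²=wᵀΣw=λ₁·μ_p+λ₂ = 0.191111·0.157 + -0.018347 = 0.011657 ≈ 0.0117


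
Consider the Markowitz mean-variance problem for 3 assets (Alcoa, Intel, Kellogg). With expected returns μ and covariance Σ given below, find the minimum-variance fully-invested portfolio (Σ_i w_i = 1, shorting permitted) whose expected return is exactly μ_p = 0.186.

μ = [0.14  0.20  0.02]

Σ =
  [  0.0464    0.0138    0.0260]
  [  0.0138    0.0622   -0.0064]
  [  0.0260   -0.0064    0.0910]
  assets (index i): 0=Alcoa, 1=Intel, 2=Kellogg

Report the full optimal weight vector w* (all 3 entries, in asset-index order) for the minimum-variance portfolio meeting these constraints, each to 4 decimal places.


u=Σ⁻¹μ = [2.3792  2.6595  -0.2730]
v=Σ⁻¹𝟙 = [12.6626  14.1285  8.3648]
a=μᵀu=0.859529  b=𝟙ᵀu=4.765749  c=𝟙ᵀv=35.155822  D=ac−b²=7.505075
λ₁=(c·0.186−b)/D = (35.155822·0.186−4.765749)/7.505075 = 0.236271
λ₂=(a−b·0.186)/D = (0.859529−4.765749·0.186)/7.505075 = -0.003584
w* = 0.236271·u + -0.003584·v:
  w_0 = 0.236271·2.3792 + -0.003584·12.6626 = 0.5168  (Alcoa)
  w_1 = 0.236271·2.6595 + -0.003584·14.1285 = 0.5777  (Intel)
  w_2 = 0.236271·-0.2730 + -0.003584·8.3648 = -0.0945  (Kellogg)
Σw_i=1.0000  μᵀw=0.1860
σ²=wᵀΣw=λ₁·μ_p+λ₂ = 0.236271·0.186 + -0.003584 = 0.040362 ≈ 0.0404

0.5168  0.5777  -0.0945


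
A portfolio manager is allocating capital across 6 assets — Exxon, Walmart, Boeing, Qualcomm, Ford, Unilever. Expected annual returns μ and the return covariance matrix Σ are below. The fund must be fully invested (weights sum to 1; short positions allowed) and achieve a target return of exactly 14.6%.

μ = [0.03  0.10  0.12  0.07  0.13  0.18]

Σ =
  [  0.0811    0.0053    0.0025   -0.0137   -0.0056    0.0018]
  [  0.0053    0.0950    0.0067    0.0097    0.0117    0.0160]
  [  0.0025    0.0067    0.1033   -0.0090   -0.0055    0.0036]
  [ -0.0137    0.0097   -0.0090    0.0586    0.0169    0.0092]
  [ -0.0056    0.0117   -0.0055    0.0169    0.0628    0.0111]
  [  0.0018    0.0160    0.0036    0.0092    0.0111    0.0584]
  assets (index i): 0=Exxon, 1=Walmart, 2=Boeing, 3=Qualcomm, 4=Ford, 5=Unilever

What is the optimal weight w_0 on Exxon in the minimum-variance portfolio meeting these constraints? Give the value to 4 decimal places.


0.0203

g=Σ⁻¹μ = [0.4681  0.2641  1.1797  0.5944  1.5583  2.5329]
h=Σ⁻¹𝟙 = [15.1054  4.1402  10.7481  16.7618  11.1442  10.1021]
a=μᵀg=0.882115  b=𝟙ᵀg=6.597410  c=𝟙ᵀh=68.001806  D=ac−b²=16.459624
λ₁=(c·0.146−b)/D = (68.001806·0.146−6.597410)/16.459624 = 0.202365
λ₂=(a−b·0.146)/D = (0.882115−6.597410·0.146)/16.459624 = -0.004928
w* = 0.202365·g + -0.004928·h:
  w_0 = 0.202365·0.4681 + -0.004928·15.1054 = 0.0203  (Exxon)
  w_1 = 0.202365·0.2641 + -0.004928·4.1402 = 0.0330  (Walmart)
  w_2 = 0.202365·1.1797 + -0.004928·10.7481 = 0.1858  (Boeing)
  w_3 = 0.202365·0.5944 + -0.004928·16.7618 = 0.0377  (Qualcomm)
  w_4 = 0.202365·1.5583 + -0.004928·11.1442 = 0.2604  (Ford)
  w_5 = 0.202365·2.5329 + -0.004928·10.1021 = 0.4628  (Unilever)
Σw_i=1.0000  μᵀw=0.1460
σ²=wᵀΣw=λ₁·μ_p+λ₂ = 0.202365·0.146 + -0.004928 = 0.024618 ≈ 0.0246


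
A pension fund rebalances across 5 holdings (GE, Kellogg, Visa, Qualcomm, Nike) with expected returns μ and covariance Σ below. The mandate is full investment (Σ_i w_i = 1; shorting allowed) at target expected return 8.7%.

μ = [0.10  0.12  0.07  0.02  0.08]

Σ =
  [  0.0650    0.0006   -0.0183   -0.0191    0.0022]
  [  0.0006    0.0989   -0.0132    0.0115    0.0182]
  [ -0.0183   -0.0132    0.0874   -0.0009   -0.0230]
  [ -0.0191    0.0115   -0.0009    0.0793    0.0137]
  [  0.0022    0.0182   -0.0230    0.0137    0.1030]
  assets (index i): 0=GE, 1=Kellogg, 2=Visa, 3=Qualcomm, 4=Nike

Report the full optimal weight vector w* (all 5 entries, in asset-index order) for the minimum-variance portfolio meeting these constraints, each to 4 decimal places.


u=Σ⁻¹μ = [2.0969  1.2154  1.6450  0.4574  0.8236]
v=Σ⁻¹𝟙 = [25.5513  9.0392  20.9873  15.9415  10.1319]
a=μᵀu=0.545728  b=𝟙ᵀu=6.238321  c=𝟙ᵀv=81.651133  D=ac−b²=5.642676
λ₁=(c·0.087−b)/D = (81.651133·0.087−6.238321)/5.642676 = 0.153354
λ₂=(a−b·0.087)/D = (0.545728−6.238321·0.087)/5.642676 = 0.000531
w* = 0.153354·u + 0.000531·v:
  w_0 = 0.153354·2.0969 + 0.000531·25.5513 = 0.3351  (GE)
  w_1 = 0.153354·1.2154 + 0.000531·9.0392 = 0.1912  (Kellogg)
  w_2 = 0.153354·1.6450 + 0.000531·20.9873 = 0.2634  (Visa)
  w_3 = 0.153354·0.4574 + 0.000531·15.9415 = 0.0786  (Qualcomm)
  w_4 = 0.153354·0.8236 + 0.000531·10.1319 = 0.1317  (Nike)
Σw_i=1.0000  μᵀw=0.0870
σ²=wᵀΣw=λ₁·μ_p+λ₂ = 0.153354·0.087 + 0.000531 = 0.013872 ≈ 0.0139

0.3351  0.1912  0.2634  0.0786  0.1317


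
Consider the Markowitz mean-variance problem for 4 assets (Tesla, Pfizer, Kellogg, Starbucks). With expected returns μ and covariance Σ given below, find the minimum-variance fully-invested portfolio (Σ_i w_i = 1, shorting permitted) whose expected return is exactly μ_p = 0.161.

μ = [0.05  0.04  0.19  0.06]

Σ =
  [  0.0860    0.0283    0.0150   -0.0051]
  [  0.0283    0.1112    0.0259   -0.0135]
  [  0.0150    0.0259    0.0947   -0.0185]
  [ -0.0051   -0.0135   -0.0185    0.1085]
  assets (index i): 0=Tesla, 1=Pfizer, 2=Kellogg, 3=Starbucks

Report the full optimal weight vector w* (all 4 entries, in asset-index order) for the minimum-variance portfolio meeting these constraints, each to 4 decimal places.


0.0497  -0.0859  0.7675  0.2687

g=Σ⁻¹μ = [0.2933  -0.1082  2.1698  0.9233]
h=Σ⁻¹𝟙 = [8.6572  5.9430  9.9178  12.0540]
a=μᵀg=0.478004  b=𝟙ᵀg=3.278209  c=𝟙ᵀh=36.572052  D=ac−b²=6.734939
λ₁=(c·0.161−b)/D = (36.572052·0.161−3.278209)/6.734939 = 0.387515
λ₂=(a−b·0.161)/D = (0.478004−3.278209·0.161)/6.734939 = -0.007392
w* = 0.387515·g + -0.007392·h:
  w_0 = 0.387515·0.2933 + -0.007392·8.6572 = 0.0497  (Tesla)
  w_1 = 0.387515·-0.1082 + -0.007392·5.9430 = -0.0859  (Pfizer)
  w_2 = 0.387515·2.1698 + -0.007392·9.9178 = 0.7675  (Kellogg)
  w_3 = 0.387515·0.9233 + -0.007392·12.0540 = 0.2687  (Starbucks)
Σw_i=1.0000  μᵀw=0.1610
σ²=wᵀΣw=λ₁·μ_p+λ₂ = 0.387515·0.161 + -0.007392 = 0.054998 ≈ 0.0550
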